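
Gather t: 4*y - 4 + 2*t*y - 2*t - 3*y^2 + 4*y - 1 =t*(2*y - 2) - 3*y^2 + 8*y - 5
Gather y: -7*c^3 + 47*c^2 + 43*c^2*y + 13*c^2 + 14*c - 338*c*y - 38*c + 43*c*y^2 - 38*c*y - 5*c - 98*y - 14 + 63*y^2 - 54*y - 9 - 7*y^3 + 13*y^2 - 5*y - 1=-7*c^3 + 60*c^2 - 29*c - 7*y^3 + y^2*(43*c + 76) + y*(43*c^2 - 376*c - 157) - 24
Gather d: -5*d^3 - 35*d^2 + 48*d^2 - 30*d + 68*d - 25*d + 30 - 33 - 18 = -5*d^3 + 13*d^2 + 13*d - 21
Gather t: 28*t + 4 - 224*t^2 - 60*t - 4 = -224*t^2 - 32*t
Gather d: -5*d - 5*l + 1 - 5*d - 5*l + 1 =-10*d - 10*l + 2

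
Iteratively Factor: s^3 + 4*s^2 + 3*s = (s)*(s^2 + 4*s + 3) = s*(s + 3)*(s + 1)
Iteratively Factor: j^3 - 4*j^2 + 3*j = (j - 1)*(j^2 - 3*j) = j*(j - 1)*(j - 3)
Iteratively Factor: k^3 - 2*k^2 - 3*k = (k - 3)*(k^2 + k) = k*(k - 3)*(k + 1)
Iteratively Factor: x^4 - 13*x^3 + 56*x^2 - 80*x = (x - 4)*(x^3 - 9*x^2 + 20*x) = x*(x - 4)*(x^2 - 9*x + 20) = x*(x - 4)^2*(x - 5)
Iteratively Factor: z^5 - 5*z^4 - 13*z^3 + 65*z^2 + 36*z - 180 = (z - 2)*(z^4 - 3*z^3 - 19*z^2 + 27*z + 90) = (z - 2)*(z + 2)*(z^3 - 5*z^2 - 9*z + 45) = (z - 5)*(z - 2)*(z + 2)*(z^2 - 9) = (z - 5)*(z - 2)*(z + 2)*(z + 3)*(z - 3)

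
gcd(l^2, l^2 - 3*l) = l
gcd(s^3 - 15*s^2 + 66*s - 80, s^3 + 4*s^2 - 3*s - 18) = s - 2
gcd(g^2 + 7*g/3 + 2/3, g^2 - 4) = g + 2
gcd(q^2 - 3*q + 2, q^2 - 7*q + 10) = q - 2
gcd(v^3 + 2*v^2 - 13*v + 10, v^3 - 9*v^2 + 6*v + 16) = v - 2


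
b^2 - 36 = (b - 6)*(b + 6)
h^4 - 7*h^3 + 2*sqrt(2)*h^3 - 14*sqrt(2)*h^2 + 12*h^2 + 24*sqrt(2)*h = h*(h - 4)*(h - 3)*(h + 2*sqrt(2))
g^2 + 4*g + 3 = (g + 1)*(g + 3)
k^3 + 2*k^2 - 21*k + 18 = (k - 3)*(k - 1)*(k + 6)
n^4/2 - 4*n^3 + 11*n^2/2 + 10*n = n*(n/2 + 1/2)*(n - 5)*(n - 4)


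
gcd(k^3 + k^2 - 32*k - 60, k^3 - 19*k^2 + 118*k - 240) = k - 6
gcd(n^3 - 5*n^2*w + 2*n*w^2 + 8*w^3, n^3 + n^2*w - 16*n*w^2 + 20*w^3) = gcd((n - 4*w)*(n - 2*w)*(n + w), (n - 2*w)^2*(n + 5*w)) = -n + 2*w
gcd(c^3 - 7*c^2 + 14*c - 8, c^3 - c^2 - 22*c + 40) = c^2 - 6*c + 8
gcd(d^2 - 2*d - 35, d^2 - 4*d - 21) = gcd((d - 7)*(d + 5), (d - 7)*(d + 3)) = d - 7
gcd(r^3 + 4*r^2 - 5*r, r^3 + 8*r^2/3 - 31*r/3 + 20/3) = r^2 + 4*r - 5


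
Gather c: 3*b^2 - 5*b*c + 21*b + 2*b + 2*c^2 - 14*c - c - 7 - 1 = 3*b^2 + 23*b + 2*c^2 + c*(-5*b - 15) - 8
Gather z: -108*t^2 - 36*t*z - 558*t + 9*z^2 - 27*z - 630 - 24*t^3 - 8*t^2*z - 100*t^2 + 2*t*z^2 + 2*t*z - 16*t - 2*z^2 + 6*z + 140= -24*t^3 - 208*t^2 - 574*t + z^2*(2*t + 7) + z*(-8*t^2 - 34*t - 21) - 490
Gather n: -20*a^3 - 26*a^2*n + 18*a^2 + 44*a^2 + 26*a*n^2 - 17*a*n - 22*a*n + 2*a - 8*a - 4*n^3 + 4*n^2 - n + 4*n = -20*a^3 + 62*a^2 - 6*a - 4*n^3 + n^2*(26*a + 4) + n*(-26*a^2 - 39*a + 3)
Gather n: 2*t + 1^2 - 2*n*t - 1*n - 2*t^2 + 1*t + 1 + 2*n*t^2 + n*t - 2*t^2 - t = n*(2*t^2 - t - 1) - 4*t^2 + 2*t + 2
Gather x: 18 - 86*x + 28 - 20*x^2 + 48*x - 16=-20*x^2 - 38*x + 30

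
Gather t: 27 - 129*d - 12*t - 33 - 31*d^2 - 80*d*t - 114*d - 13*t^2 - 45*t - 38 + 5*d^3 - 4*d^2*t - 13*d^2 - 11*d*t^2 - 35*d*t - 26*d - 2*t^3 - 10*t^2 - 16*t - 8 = 5*d^3 - 44*d^2 - 269*d - 2*t^3 + t^2*(-11*d - 23) + t*(-4*d^2 - 115*d - 73) - 52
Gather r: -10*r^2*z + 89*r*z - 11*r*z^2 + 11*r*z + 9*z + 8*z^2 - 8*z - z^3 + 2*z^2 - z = -10*r^2*z + r*(-11*z^2 + 100*z) - z^3 + 10*z^2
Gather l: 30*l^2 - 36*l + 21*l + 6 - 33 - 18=30*l^2 - 15*l - 45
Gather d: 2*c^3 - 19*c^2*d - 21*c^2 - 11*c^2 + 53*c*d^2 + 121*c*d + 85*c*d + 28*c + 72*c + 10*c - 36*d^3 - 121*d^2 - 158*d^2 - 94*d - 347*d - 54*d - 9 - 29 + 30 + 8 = 2*c^3 - 32*c^2 + 110*c - 36*d^3 + d^2*(53*c - 279) + d*(-19*c^2 + 206*c - 495)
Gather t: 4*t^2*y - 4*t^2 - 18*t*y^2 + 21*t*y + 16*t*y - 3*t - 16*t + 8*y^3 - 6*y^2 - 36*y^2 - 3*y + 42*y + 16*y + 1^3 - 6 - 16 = t^2*(4*y - 4) + t*(-18*y^2 + 37*y - 19) + 8*y^3 - 42*y^2 + 55*y - 21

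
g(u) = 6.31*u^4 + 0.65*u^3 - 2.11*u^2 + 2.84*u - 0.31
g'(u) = 25.24*u^3 + 1.95*u^2 - 4.22*u + 2.84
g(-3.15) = 570.75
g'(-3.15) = -753.42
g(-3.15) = 570.75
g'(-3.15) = -753.42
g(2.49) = 246.28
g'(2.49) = 394.08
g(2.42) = 219.83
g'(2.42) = 361.76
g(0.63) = 1.80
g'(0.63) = 7.27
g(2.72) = 350.27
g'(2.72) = 513.71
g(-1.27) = 7.76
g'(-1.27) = -40.36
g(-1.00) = 0.40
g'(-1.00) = -16.23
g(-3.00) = 465.74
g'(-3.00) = -648.43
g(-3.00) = 465.74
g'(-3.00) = -648.43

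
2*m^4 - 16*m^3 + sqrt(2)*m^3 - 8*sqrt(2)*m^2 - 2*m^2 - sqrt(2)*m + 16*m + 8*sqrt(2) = (m - 8)*(m - 1)*(sqrt(2)*m + 1)*(sqrt(2)*m + sqrt(2))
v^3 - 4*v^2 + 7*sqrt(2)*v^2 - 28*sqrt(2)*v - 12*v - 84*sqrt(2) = (v - 6)*(v + 2)*(v + 7*sqrt(2))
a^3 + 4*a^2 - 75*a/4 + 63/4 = (a - 3/2)^2*(a + 7)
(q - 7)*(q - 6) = q^2 - 13*q + 42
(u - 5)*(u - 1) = u^2 - 6*u + 5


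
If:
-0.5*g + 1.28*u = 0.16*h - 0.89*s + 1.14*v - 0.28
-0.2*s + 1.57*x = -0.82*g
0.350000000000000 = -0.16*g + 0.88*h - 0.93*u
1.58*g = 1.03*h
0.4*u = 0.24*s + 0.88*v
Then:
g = 0.00130133004870739 - 1.82944250542232*x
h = 0.00199621502617249 - 2.80632928016239*x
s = 0.349285727768498*x + 0.00533545319970028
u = -2.34070856524229*x - 0.374679079123399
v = -1.15921818268336*x - 0.171763795928736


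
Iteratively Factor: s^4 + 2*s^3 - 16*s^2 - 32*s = (s + 4)*(s^3 - 2*s^2 - 8*s) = (s + 2)*(s + 4)*(s^2 - 4*s) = (s - 4)*(s + 2)*(s + 4)*(s)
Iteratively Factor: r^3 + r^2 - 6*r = (r + 3)*(r^2 - 2*r) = (r - 2)*(r + 3)*(r)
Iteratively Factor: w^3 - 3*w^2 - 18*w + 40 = (w + 4)*(w^2 - 7*w + 10) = (w - 5)*(w + 4)*(w - 2)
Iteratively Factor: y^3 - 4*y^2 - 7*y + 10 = (y + 2)*(y^2 - 6*y + 5) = (y - 1)*(y + 2)*(y - 5)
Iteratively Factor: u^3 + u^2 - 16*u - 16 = (u + 1)*(u^2 - 16) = (u + 1)*(u + 4)*(u - 4)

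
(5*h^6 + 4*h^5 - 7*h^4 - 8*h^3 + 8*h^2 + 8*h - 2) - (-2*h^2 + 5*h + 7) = 5*h^6 + 4*h^5 - 7*h^4 - 8*h^3 + 10*h^2 + 3*h - 9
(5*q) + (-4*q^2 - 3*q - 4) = -4*q^2 + 2*q - 4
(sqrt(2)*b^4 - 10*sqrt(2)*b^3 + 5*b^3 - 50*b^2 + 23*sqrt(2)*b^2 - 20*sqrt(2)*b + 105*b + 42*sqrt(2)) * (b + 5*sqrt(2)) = sqrt(2)*b^5 - 10*sqrt(2)*b^4 + 15*b^4 - 150*b^3 + 48*sqrt(2)*b^3 - 270*sqrt(2)*b^2 + 335*b^2 - 200*b + 567*sqrt(2)*b + 420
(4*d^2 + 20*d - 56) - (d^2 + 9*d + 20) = 3*d^2 + 11*d - 76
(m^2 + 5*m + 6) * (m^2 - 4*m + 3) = m^4 + m^3 - 11*m^2 - 9*m + 18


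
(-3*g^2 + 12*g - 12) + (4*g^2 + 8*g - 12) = g^2 + 20*g - 24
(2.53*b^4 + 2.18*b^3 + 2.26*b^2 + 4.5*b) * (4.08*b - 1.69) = 10.3224*b^5 + 4.6187*b^4 + 5.5366*b^3 + 14.5406*b^2 - 7.605*b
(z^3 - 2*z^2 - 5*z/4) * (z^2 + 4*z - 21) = z^5 + 2*z^4 - 121*z^3/4 + 37*z^2 + 105*z/4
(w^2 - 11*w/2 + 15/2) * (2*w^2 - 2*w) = 2*w^4 - 13*w^3 + 26*w^2 - 15*w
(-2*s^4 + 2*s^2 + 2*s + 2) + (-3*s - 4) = -2*s^4 + 2*s^2 - s - 2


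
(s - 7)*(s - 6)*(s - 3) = s^3 - 16*s^2 + 81*s - 126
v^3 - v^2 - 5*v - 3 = (v - 3)*(v + 1)^2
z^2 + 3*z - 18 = (z - 3)*(z + 6)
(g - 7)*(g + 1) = g^2 - 6*g - 7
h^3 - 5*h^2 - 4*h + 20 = (h - 5)*(h - 2)*(h + 2)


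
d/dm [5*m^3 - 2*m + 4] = 15*m^2 - 2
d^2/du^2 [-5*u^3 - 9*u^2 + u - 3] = -30*u - 18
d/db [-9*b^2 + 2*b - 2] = 2 - 18*b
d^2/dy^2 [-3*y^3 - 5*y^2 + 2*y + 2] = -18*y - 10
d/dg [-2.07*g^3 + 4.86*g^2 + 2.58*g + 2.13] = -6.21*g^2 + 9.72*g + 2.58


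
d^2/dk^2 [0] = 0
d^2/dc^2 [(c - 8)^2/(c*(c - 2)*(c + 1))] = 2*(c^6 - 48*c^5 + 438*c^4 - 562*c^3 - 192*c^2 + 384*c + 256)/(c^3*(c^6 - 3*c^5 - 3*c^4 + 11*c^3 + 6*c^2 - 12*c - 8))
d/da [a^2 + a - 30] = 2*a + 1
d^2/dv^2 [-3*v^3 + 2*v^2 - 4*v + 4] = 4 - 18*v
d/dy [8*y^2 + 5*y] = 16*y + 5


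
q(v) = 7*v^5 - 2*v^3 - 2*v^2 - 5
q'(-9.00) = 229185.00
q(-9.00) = -412052.00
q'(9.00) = 229113.00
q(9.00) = 411718.00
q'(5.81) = 39655.82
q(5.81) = 45877.66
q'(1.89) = 417.60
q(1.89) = 143.17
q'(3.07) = 3040.18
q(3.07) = 1827.21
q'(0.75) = 4.70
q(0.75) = -5.31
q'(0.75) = 4.70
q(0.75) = -5.31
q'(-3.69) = 6422.00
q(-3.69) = -4720.58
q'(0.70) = 2.66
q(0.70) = -5.49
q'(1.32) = 90.52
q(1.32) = 14.97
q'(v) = 35*v^4 - 6*v^2 - 4*v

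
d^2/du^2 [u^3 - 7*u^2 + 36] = 6*u - 14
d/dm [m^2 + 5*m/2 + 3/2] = 2*m + 5/2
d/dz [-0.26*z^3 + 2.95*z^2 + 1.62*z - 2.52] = -0.78*z^2 + 5.9*z + 1.62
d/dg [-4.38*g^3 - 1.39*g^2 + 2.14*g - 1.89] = -13.14*g^2 - 2.78*g + 2.14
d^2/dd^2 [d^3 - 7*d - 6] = 6*d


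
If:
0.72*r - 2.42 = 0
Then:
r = 3.36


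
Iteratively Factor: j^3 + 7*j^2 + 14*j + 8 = (j + 1)*(j^2 + 6*j + 8) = (j + 1)*(j + 2)*(j + 4)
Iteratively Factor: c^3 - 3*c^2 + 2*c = (c - 1)*(c^2 - 2*c) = c*(c - 1)*(c - 2)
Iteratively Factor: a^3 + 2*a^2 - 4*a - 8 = (a - 2)*(a^2 + 4*a + 4) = (a - 2)*(a + 2)*(a + 2)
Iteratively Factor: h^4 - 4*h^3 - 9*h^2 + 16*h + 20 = (h - 5)*(h^3 + h^2 - 4*h - 4) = (h - 5)*(h + 1)*(h^2 - 4) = (h - 5)*(h + 1)*(h + 2)*(h - 2)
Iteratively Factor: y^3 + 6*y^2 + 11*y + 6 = (y + 3)*(y^2 + 3*y + 2) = (y + 1)*(y + 3)*(y + 2)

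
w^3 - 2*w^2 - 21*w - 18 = (w - 6)*(w + 1)*(w + 3)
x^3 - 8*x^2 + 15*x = x*(x - 5)*(x - 3)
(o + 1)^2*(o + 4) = o^3 + 6*o^2 + 9*o + 4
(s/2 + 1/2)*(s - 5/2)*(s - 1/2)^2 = s^4/2 - 5*s^3/4 - 3*s^2/8 + 17*s/16 - 5/16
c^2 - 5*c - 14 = (c - 7)*(c + 2)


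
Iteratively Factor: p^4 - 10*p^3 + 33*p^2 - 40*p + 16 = (p - 1)*(p^3 - 9*p^2 + 24*p - 16) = (p - 4)*(p - 1)*(p^2 - 5*p + 4) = (p - 4)*(p - 1)^2*(p - 4)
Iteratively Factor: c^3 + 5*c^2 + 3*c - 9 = (c + 3)*(c^2 + 2*c - 3) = (c + 3)^2*(c - 1)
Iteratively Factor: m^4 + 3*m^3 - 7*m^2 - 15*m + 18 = (m - 1)*(m^3 + 4*m^2 - 3*m - 18) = (m - 1)*(m + 3)*(m^2 + m - 6) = (m - 2)*(m - 1)*(m + 3)*(m + 3)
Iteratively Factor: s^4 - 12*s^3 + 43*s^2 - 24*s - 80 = (s - 5)*(s^3 - 7*s^2 + 8*s + 16) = (s - 5)*(s - 4)*(s^2 - 3*s - 4) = (s - 5)*(s - 4)^2*(s + 1)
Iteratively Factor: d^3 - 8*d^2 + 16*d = (d)*(d^2 - 8*d + 16) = d*(d - 4)*(d - 4)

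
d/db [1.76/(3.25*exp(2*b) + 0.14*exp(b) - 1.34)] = (-11.44*exp(b) - 0.2464)*exp(b)/(3.25*exp(2*b) + 0.14*exp(b) - 1.34)^2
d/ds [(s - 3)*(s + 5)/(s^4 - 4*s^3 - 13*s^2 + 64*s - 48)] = 2*(-s^3 - 7*s^2 + 5*s + 48)/(s^6 - 2*s^5 - 31*s^4 + 64*s^3 + 224*s^2 - 512*s + 256)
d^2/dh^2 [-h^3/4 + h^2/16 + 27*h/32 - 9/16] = 1/8 - 3*h/2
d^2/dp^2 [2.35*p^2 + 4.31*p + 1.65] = 4.70000000000000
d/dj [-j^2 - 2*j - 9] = -2*j - 2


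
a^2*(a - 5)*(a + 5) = a^4 - 25*a^2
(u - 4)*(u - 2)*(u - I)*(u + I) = u^4 - 6*u^3 + 9*u^2 - 6*u + 8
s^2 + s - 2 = (s - 1)*(s + 2)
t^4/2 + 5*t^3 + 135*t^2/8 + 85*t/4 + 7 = (t/2 + 1)*(t + 1/2)*(t + 7/2)*(t + 4)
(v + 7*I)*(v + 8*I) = v^2 + 15*I*v - 56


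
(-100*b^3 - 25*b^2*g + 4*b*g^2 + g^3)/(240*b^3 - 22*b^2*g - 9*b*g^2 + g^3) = (-20*b^2 - b*g + g^2)/(48*b^2 - 14*b*g + g^2)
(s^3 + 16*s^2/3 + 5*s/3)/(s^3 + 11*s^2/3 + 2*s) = (3*s^2 + 16*s + 5)/(3*s^2 + 11*s + 6)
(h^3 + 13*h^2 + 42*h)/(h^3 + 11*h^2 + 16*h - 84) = h/(h - 2)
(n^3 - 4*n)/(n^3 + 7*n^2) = (n^2 - 4)/(n*(n + 7))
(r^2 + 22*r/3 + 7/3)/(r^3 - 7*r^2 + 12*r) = (3*r^2 + 22*r + 7)/(3*r*(r^2 - 7*r + 12))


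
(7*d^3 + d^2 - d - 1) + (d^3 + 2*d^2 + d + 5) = 8*d^3 + 3*d^2 + 4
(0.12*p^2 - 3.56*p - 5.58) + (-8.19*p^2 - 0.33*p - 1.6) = -8.07*p^2 - 3.89*p - 7.18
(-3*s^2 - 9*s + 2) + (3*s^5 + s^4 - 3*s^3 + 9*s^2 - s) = 3*s^5 + s^4 - 3*s^3 + 6*s^2 - 10*s + 2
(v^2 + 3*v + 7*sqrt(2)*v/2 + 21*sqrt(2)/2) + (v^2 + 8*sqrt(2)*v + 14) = 2*v^2 + 3*v + 23*sqrt(2)*v/2 + 14 + 21*sqrt(2)/2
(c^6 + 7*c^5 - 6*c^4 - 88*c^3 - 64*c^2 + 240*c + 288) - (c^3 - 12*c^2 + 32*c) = c^6 + 7*c^5 - 6*c^4 - 89*c^3 - 52*c^2 + 208*c + 288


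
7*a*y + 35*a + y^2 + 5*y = (7*a + y)*(y + 5)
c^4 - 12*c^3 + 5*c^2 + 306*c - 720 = (c - 8)*(c - 6)*(c - 3)*(c + 5)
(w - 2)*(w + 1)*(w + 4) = w^3 + 3*w^2 - 6*w - 8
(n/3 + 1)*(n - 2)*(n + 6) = n^3/3 + 7*n^2/3 - 12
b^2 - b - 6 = (b - 3)*(b + 2)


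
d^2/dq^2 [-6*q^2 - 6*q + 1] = -12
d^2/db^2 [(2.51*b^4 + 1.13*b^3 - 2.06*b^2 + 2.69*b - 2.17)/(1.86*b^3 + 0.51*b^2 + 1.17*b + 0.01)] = (-2.8421709430404e-14*b^8 - 2.8421709430404e-14*b^7 - 26.01621*b^6 + 49.789494*b^5 - 27.439524*b^4 - 36.697122*b^3 - 32.17566*b^2 - 7.608498*b - 5.98225)/(6.434856*b^9 + 5.293188*b^8 + 13.594554*b^7 + 6.895611*b^6 + 8.608329*b^5 + 2.232792*b^4 + 1.637973*b^3 + 0.04122*b^2 + 0.000351*b + 1.0e-6)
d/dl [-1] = 0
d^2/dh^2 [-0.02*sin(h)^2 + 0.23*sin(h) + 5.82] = -0.23*sin(h) - 0.04*cos(2*h)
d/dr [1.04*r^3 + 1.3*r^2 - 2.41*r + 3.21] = 3.12*r^2 + 2.6*r - 2.41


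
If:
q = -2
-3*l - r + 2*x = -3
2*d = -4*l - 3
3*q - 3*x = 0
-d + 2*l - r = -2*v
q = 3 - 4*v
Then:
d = -1/14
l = -5/7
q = -2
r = 8/7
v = 5/4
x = -2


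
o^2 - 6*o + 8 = (o - 4)*(o - 2)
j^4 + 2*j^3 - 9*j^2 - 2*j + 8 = (j - 2)*(j - 1)*(j + 1)*(j + 4)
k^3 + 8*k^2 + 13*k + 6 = (k + 1)^2*(k + 6)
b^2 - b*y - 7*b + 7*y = (b - 7)*(b - y)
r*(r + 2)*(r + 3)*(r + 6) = r^4 + 11*r^3 + 36*r^2 + 36*r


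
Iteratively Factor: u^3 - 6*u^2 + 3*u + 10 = (u - 5)*(u^2 - u - 2) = (u - 5)*(u - 2)*(u + 1)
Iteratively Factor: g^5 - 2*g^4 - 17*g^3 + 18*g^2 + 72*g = (g + 3)*(g^4 - 5*g^3 - 2*g^2 + 24*g) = (g - 4)*(g + 3)*(g^3 - g^2 - 6*g) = (g - 4)*(g + 2)*(g + 3)*(g^2 - 3*g) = (g - 4)*(g - 3)*(g + 2)*(g + 3)*(g)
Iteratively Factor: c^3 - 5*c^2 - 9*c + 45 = (c - 5)*(c^2 - 9) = (c - 5)*(c + 3)*(c - 3)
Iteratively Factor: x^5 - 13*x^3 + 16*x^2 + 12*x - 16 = (x + 4)*(x^4 - 4*x^3 + 3*x^2 + 4*x - 4) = (x - 1)*(x + 4)*(x^3 - 3*x^2 + 4) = (x - 2)*(x - 1)*(x + 4)*(x^2 - x - 2) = (x - 2)^2*(x - 1)*(x + 4)*(x + 1)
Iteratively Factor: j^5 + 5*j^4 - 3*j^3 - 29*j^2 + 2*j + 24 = (j + 3)*(j^4 + 2*j^3 - 9*j^2 - 2*j + 8) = (j - 1)*(j + 3)*(j^3 + 3*j^2 - 6*j - 8) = (j - 2)*(j - 1)*(j + 3)*(j^2 + 5*j + 4) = (j - 2)*(j - 1)*(j + 1)*(j + 3)*(j + 4)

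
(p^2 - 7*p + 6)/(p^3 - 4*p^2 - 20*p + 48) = (p - 1)/(p^2 + 2*p - 8)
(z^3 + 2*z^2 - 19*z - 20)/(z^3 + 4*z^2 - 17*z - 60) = (z + 1)/(z + 3)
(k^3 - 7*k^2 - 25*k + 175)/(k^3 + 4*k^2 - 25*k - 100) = (k - 7)/(k + 4)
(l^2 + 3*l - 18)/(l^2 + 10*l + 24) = (l - 3)/(l + 4)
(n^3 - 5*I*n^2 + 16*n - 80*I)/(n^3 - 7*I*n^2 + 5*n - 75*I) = (n^2 + 16)/(n^2 - 2*I*n + 15)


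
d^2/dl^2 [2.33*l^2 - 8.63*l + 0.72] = 4.66000000000000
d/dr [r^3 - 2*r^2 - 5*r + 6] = 3*r^2 - 4*r - 5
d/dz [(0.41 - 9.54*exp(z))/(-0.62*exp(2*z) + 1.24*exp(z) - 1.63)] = (-5.9148*exp(2*z) + 0.5084*exp(z) + 15.0418)*exp(z)/(0.3844*exp(4*z) - 1.5376*exp(3*z) + 3.5588*exp(2*z) - 4.0424*exp(z) + 2.6569)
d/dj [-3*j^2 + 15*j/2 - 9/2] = 15/2 - 6*j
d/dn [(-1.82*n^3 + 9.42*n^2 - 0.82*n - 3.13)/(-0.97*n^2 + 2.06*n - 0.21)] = (1.7654*n^4 - 7.4984*n^3 + 19.7564*n^2 - 10.0286*n + 6.62)/(0.9409*n^4 - 3.9964*n^3 + 4.651*n^2 - 0.8652*n + 0.0441)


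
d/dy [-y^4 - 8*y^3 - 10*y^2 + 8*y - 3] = -4*y^3 - 24*y^2 - 20*y + 8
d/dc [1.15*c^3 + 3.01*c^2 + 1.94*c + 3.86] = 3.45*c^2 + 6.02*c + 1.94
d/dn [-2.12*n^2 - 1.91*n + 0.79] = -4.24*n - 1.91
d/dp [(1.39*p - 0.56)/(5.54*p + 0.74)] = (22.88574*p + 3.05694)/(5.54*p + 0.74)^3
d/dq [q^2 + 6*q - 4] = 2*q + 6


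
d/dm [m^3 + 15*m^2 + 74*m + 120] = 3*m^2 + 30*m + 74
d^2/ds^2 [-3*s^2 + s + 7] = -6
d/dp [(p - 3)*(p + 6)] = 2*p + 3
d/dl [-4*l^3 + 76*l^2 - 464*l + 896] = -12*l^2 + 152*l - 464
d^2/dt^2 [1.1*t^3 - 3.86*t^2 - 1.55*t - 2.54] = 6.6*t - 7.72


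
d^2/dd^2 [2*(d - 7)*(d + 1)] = 4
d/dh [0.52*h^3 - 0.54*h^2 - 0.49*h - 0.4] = 1.56*h^2 - 1.08*h - 0.49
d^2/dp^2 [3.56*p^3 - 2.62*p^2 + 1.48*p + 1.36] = 21.36*p - 5.24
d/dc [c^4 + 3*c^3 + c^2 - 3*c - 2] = 4*c^3 + 9*c^2 + 2*c - 3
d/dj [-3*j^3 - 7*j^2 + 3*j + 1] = -9*j^2 - 14*j + 3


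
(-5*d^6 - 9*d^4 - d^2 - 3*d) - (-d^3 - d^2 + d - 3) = -5*d^6 - 9*d^4 + d^3 - 4*d + 3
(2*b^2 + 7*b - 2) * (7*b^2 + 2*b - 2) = 14*b^4 + 53*b^3 - 4*b^2 - 18*b + 4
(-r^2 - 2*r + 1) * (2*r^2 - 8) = -2*r^4 - 4*r^3 + 10*r^2 + 16*r - 8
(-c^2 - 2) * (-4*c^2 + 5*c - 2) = 4*c^4 - 5*c^3 + 10*c^2 - 10*c + 4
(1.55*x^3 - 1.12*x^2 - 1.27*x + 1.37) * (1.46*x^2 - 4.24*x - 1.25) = 2.263*x^5 - 8.2072*x^4 + 0.957100000000001*x^3 + 8.785*x^2 - 4.2213*x - 1.7125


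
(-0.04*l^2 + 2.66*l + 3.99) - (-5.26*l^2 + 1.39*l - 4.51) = 5.22*l^2 + 1.27*l + 8.5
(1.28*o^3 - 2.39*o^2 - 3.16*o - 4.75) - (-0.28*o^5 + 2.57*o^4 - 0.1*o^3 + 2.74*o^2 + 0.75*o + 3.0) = 0.28*o^5 - 2.57*o^4 + 1.38*o^3 - 5.13*o^2 - 3.91*o - 7.75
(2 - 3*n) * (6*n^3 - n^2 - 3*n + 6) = -18*n^4 + 15*n^3 + 7*n^2 - 24*n + 12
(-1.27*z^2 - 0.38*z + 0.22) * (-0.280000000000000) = 0.3556*z^2 + 0.1064*z - 0.0616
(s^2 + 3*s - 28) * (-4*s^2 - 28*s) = -4*s^4 - 40*s^3 + 28*s^2 + 784*s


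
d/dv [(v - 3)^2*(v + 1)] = (v - 3)*(3*v - 1)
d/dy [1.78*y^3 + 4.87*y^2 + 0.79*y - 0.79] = 5.34*y^2 + 9.74*y + 0.79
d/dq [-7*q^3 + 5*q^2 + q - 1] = -21*q^2 + 10*q + 1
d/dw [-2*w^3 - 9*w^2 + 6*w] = -6*w^2 - 18*w + 6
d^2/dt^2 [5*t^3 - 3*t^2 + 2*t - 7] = 30*t - 6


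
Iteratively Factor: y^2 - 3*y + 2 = (y - 2)*(y - 1)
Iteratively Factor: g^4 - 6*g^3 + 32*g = (g - 4)*(g^3 - 2*g^2 - 8*g) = (g - 4)^2*(g^2 + 2*g) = (g - 4)^2*(g + 2)*(g)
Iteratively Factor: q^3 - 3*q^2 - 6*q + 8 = (q - 1)*(q^2 - 2*q - 8) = (q - 1)*(q + 2)*(q - 4)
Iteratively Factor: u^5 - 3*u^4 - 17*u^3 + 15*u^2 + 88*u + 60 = (u + 2)*(u^4 - 5*u^3 - 7*u^2 + 29*u + 30) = (u - 5)*(u + 2)*(u^3 - 7*u - 6) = (u - 5)*(u + 2)^2*(u^2 - 2*u - 3) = (u - 5)*(u - 3)*(u + 2)^2*(u + 1)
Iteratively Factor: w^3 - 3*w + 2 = (w + 2)*(w^2 - 2*w + 1) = (w - 1)*(w + 2)*(w - 1)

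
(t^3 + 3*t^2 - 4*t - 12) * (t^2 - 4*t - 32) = t^5 - t^4 - 48*t^3 - 92*t^2 + 176*t + 384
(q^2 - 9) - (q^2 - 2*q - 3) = 2*q - 6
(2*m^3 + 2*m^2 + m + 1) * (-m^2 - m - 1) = -2*m^5 - 4*m^4 - 5*m^3 - 4*m^2 - 2*m - 1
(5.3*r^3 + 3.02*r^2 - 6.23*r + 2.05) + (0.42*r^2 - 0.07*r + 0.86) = 5.3*r^3 + 3.44*r^2 - 6.3*r + 2.91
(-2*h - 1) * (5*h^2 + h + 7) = -10*h^3 - 7*h^2 - 15*h - 7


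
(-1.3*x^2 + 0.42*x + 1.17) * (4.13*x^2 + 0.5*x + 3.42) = -5.369*x^4 + 1.0846*x^3 + 0.5961*x^2 + 2.0214*x + 4.0014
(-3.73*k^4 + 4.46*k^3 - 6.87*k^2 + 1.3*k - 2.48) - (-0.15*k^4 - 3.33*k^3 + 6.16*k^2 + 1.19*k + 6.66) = -3.58*k^4 + 7.79*k^3 - 13.03*k^2 + 0.11*k - 9.14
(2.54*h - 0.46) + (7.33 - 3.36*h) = 6.87 - 0.82*h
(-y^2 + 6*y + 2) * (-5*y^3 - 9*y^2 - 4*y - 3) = 5*y^5 - 21*y^4 - 60*y^3 - 39*y^2 - 26*y - 6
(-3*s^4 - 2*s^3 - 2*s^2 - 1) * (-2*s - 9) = 6*s^5 + 31*s^4 + 22*s^3 + 18*s^2 + 2*s + 9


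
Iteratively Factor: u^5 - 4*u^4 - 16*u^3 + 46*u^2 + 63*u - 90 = (u - 3)*(u^4 - u^3 - 19*u^2 - 11*u + 30) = (u - 3)*(u + 2)*(u^3 - 3*u^2 - 13*u + 15) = (u - 3)*(u + 2)*(u + 3)*(u^2 - 6*u + 5) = (u - 3)*(u - 1)*(u + 2)*(u + 3)*(u - 5)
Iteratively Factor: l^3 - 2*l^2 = (l)*(l^2 - 2*l) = l*(l - 2)*(l)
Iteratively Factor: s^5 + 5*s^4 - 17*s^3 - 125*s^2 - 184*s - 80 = (s + 4)*(s^4 + s^3 - 21*s^2 - 41*s - 20) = (s + 1)*(s + 4)*(s^3 - 21*s - 20) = (s - 5)*(s + 1)*(s + 4)*(s^2 + 5*s + 4) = (s - 5)*(s + 1)*(s + 4)^2*(s + 1)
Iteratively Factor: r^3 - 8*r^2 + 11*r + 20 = (r + 1)*(r^2 - 9*r + 20) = (r - 5)*(r + 1)*(r - 4)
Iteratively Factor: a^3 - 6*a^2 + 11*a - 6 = (a - 2)*(a^2 - 4*a + 3) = (a - 3)*(a - 2)*(a - 1)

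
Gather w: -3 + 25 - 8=14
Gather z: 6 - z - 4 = 2 - z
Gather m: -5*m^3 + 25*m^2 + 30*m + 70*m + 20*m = -5*m^3 + 25*m^2 + 120*m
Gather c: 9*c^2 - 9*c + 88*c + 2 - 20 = 9*c^2 + 79*c - 18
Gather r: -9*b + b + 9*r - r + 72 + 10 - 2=-8*b + 8*r + 80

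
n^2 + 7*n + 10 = (n + 2)*(n + 5)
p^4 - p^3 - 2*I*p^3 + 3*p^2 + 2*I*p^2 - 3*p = p*(p - 1)*(p - 3*I)*(p + I)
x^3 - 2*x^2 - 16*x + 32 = (x - 4)*(x - 2)*(x + 4)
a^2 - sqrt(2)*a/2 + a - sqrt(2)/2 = (a + 1)*(a - sqrt(2)/2)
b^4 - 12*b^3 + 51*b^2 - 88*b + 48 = (b - 4)^2*(b - 3)*(b - 1)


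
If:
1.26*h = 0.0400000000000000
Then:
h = 0.03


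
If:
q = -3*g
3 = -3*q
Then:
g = 1/3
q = -1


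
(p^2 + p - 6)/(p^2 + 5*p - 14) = (p + 3)/(p + 7)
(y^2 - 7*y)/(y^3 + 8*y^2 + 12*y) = (y - 7)/(y^2 + 8*y + 12)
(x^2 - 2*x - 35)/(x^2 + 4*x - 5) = (x - 7)/(x - 1)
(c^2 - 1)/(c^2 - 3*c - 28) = (1 - c^2)/(-c^2 + 3*c + 28)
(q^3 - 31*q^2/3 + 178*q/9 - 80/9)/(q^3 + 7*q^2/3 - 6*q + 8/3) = (3*q^2 - 29*q + 40)/(3*(q^2 + 3*q - 4))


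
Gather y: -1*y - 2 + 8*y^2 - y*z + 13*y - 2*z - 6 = 8*y^2 + y*(12 - z) - 2*z - 8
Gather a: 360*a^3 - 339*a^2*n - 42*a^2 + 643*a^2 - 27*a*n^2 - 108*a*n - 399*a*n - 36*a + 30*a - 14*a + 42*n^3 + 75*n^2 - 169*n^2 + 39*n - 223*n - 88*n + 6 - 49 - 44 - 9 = 360*a^3 + a^2*(601 - 339*n) + a*(-27*n^2 - 507*n - 20) + 42*n^3 - 94*n^2 - 272*n - 96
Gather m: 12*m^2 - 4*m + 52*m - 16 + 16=12*m^2 + 48*m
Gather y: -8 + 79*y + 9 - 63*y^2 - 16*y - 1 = -63*y^2 + 63*y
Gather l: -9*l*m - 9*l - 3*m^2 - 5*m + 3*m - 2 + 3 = l*(-9*m - 9) - 3*m^2 - 2*m + 1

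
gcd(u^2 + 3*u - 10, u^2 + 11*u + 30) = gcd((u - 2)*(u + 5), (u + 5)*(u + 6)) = u + 5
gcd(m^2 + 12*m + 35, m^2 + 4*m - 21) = m + 7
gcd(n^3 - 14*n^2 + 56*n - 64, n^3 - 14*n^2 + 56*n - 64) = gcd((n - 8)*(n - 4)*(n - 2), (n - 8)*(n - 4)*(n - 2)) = n^3 - 14*n^2 + 56*n - 64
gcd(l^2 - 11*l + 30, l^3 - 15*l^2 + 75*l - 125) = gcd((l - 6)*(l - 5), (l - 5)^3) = l - 5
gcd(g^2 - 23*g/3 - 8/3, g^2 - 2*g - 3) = 1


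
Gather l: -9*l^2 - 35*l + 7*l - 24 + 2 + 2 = -9*l^2 - 28*l - 20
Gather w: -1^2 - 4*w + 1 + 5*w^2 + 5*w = 5*w^2 + w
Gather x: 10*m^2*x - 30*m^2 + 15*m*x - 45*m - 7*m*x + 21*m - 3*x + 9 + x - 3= -30*m^2 - 24*m + x*(10*m^2 + 8*m - 2) + 6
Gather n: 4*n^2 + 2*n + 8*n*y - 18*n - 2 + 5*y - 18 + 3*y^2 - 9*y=4*n^2 + n*(8*y - 16) + 3*y^2 - 4*y - 20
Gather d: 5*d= 5*d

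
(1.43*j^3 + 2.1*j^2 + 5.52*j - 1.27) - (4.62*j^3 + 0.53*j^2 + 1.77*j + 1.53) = -3.19*j^3 + 1.57*j^2 + 3.75*j - 2.8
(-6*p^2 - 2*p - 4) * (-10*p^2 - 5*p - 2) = 60*p^4 + 50*p^3 + 62*p^2 + 24*p + 8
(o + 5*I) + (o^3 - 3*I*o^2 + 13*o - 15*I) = o^3 - 3*I*o^2 + 14*o - 10*I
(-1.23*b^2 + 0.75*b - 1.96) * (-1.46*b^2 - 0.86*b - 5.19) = 1.7958*b^4 - 0.0371999999999999*b^3 + 8.6003*b^2 - 2.2069*b + 10.1724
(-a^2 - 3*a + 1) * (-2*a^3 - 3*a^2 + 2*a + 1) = 2*a^5 + 9*a^4 + 5*a^3 - 10*a^2 - a + 1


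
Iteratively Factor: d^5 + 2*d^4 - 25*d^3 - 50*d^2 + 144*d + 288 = (d + 3)*(d^4 - d^3 - 22*d^2 + 16*d + 96) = (d - 3)*(d + 3)*(d^3 + 2*d^2 - 16*d - 32) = (d - 3)*(d + 3)*(d + 4)*(d^2 - 2*d - 8) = (d - 3)*(d + 2)*(d + 3)*(d + 4)*(d - 4)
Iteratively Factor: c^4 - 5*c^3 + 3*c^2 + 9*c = (c - 3)*(c^3 - 2*c^2 - 3*c) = (c - 3)*(c + 1)*(c^2 - 3*c) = c*(c - 3)*(c + 1)*(c - 3)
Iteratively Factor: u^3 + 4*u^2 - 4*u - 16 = (u + 4)*(u^2 - 4) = (u + 2)*(u + 4)*(u - 2)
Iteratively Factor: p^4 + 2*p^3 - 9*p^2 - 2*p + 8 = (p - 2)*(p^3 + 4*p^2 - p - 4) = (p - 2)*(p - 1)*(p^2 + 5*p + 4) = (p - 2)*(p - 1)*(p + 1)*(p + 4)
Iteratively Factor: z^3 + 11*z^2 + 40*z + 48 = (z + 4)*(z^2 + 7*z + 12) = (z + 4)^2*(z + 3)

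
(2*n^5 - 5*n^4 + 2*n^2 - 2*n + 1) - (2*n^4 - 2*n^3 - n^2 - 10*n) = 2*n^5 - 7*n^4 + 2*n^3 + 3*n^2 + 8*n + 1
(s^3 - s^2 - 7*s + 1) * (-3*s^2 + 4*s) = -3*s^5 + 7*s^4 + 17*s^3 - 31*s^2 + 4*s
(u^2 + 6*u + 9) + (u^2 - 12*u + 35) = 2*u^2 - 6*u + 44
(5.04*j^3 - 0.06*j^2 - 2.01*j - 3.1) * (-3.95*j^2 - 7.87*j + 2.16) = -19.908*j^5 - 39.4278*j^4 + 19.2981*j^3 + 27.9341*j^2 + 20.0554*j - 6.696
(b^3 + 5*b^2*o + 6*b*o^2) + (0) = b^3 + 5*b^2*o + 6*b*o^2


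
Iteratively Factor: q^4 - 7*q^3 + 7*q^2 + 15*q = (q)*(q^3 - 7*q^2 + 7*q + 15) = q*(q - 5)*(q^2 - 2*q - 3) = q*(q - 5)*(q - 3)*(q + 1)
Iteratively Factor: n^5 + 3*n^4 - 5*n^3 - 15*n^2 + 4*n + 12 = (n - 2)*(n^4 + 5*n^3 + 5*n^2 - 5*n - 6) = (n - 2)*(n + 2)*(n^3 + 3*n^2 - n - 3) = (n - 2)*(n + 1)*(n + 2)*(n^2 + 2*n - 3) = (n - 2)*(n - 1)*(n + 1)*(n + 2)*(n + 3)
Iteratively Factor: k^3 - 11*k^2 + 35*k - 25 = (k - 1)*(k^2 - 10*k + 25) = (k - 5)*(k - 1)*(k - 5)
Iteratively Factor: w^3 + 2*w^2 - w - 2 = (w + 2)*(w^2 - 1) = (w + 1)*(w + 2)*(w - 1)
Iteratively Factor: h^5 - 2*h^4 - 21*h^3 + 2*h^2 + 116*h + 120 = (h - 5)*(h^4 + 3*h^3 - 6*h^2 - 28*h - 24) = (h - 5)*(h - 3)*(h^3 + 6*h^2 + 12*h + 8) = (h - 5)*(h - 3)*(h + 2)*(h^2 + 4*h + 4) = (h - 5)*(h - 3)*(h + 2)^2*(h + 2)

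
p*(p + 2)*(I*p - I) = I*p^3 + I*p^2 - 2*I*p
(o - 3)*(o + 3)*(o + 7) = o^3 + 7*o^2 - 9*o - 63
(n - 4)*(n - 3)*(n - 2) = n^3 - 9*n^2 + 26*n - 24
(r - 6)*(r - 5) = r^2 - 11*r + 30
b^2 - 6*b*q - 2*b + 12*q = (b - 2)*(b - 6*q)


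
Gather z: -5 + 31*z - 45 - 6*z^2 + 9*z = -6*z^2 + 40*z - 50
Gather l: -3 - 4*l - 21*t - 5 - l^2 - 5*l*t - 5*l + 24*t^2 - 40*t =-l^2 + l*(-5*t - 9) + 24*t^2 - 61*t - 8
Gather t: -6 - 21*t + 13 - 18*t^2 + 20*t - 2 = -18*t^2 - t + 5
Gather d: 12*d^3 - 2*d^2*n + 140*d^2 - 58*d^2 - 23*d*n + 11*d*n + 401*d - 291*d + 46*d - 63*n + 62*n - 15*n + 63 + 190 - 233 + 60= 12*d^3 + d^2*(82 - 2*n) + d*(156 - 12*n) - 16*n + 80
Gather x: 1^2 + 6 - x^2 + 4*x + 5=-x^2 + 4*x + 12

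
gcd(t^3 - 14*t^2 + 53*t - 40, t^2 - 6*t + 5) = t^2 - 6*t + 5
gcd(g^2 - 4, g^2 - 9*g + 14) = g - 2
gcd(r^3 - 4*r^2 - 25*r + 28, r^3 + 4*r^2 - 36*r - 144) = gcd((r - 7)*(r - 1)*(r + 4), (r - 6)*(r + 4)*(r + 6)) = r + 4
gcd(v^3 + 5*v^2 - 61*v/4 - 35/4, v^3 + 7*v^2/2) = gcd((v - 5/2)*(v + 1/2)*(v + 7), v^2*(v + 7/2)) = 1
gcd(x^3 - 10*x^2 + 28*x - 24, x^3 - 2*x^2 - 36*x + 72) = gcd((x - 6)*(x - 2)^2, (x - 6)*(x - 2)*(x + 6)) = x^2 - 8*x + 12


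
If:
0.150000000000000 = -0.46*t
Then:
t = -0.33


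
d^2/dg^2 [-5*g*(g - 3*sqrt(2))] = -10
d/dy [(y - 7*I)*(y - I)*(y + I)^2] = 4*y^3 - 18*I*y^2 + 16*y - 6*I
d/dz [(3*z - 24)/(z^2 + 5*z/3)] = 9*(-3*z^2 + 48*z + 40)/(z^2*(9*z^2 + 30*z + 25))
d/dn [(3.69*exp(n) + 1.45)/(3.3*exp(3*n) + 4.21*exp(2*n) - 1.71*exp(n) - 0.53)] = (-24.354*exp(3*n) - 29.8899*exp(2*n) - 12.209*exp(n) + 0.5238)*exp(n)/(10.89*exp(6*n) + 27.786*exp(5*n) + 6.4381*exp(4*n) - 17.8962*exp(3*n) - 1.5385*exp(2*n) + 1.8126*exp(n) + 0.2809)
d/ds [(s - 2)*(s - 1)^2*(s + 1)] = 4*s^3 - 9*s^2 + 2*s + 3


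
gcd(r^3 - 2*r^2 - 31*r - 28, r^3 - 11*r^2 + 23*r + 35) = r^2 - 6*r - 7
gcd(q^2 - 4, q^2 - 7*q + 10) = q - 2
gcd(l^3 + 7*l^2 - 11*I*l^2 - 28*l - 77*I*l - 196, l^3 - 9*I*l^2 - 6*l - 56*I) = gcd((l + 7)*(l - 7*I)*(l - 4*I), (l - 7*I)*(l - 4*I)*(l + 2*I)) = l^2 - 11*I*l - 28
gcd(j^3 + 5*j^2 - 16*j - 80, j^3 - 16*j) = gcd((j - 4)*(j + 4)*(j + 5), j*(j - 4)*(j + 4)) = j^2 - 16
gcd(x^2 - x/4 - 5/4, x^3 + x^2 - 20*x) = 1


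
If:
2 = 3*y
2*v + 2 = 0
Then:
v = -1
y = 2/3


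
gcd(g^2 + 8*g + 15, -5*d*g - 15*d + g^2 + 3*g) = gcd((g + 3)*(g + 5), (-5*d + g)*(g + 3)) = g + 3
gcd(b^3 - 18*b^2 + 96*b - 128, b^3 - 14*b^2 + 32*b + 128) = b^2 - 16*b + 64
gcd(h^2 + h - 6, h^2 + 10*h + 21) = h + 3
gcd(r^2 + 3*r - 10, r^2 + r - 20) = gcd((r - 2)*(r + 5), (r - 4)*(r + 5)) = r + 5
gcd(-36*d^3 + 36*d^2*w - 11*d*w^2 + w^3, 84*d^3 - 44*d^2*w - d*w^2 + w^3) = 12*d^2 - 8*d*w + w^2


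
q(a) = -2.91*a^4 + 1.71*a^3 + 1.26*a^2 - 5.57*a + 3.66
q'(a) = -11.64*a^3 + 5.13*a^2 + 2.52*a - 5.57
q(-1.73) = -17.85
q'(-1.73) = 65.69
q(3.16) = -237.56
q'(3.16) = -313.68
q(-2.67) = -152.92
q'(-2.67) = 245.83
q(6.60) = -5008.25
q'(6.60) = -3111.93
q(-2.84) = -198.84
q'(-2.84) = 295.28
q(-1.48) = -4.84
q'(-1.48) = 39.67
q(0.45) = 1.45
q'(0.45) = -4.46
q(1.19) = -4.14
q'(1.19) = -14.92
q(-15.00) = -152719.29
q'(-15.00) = 40395.88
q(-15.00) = -152719.29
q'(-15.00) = 40395.88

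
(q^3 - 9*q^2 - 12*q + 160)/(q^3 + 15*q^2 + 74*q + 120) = (q^2 - 13*q + 40)/(q^2 + 11*q + 30)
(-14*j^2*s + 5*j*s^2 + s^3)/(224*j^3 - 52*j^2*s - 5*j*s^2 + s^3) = s*(-2*j + s)/(32*j^2 - 12*j*s + s^2)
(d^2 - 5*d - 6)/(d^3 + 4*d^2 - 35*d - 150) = (d + 1)/(d^2 + 10*d + 25)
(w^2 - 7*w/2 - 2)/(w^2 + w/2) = (w - 4)/w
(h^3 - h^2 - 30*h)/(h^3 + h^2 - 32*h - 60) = h/(h + 2)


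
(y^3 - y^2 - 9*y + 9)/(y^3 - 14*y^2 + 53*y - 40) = (y^2 - 9)/(y^2 - 13*y + 40)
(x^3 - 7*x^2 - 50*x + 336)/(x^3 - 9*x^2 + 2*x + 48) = (x^2 + x - 42)/(x^2 - x - 6)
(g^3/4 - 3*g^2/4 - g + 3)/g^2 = g/4 - 3/4 - 1/g + 3/g^2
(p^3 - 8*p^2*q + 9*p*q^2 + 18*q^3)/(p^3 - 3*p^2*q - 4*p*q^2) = (p^2 - 9*p*q + 18*q^2)/(p*(p - 4*q))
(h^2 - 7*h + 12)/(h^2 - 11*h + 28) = (h - 3)/(h - 7)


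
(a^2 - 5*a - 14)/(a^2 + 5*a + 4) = (a^2 - 5*a - 14)/(a^2 + 5*a + 4)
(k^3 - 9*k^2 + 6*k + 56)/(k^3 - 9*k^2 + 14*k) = (k^2 - 2*k - 8)/(k*(k - 2))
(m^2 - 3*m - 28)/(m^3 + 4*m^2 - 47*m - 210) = (m + 4)/(m^2 + 11*m + 30)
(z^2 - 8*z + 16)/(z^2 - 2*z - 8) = (z - 4)/(z + 2)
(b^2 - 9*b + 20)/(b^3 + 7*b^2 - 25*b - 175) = (b - 4)/(b^2 + 12*b + 35)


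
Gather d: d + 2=d + 2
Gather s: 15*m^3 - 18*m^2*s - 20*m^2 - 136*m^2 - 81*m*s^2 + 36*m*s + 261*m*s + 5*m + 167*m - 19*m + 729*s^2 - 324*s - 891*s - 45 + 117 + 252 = 15*m^3 - 156*m^2 + 153*m + s^2*(729 - 81*m) + s*(-18*m^2 + 297*m - 1215) + 324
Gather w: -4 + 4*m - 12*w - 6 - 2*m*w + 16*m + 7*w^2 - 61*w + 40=20*m + 7*w^2 + w*(-2*m - 73) + 30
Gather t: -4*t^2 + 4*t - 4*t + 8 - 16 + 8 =-4*t^2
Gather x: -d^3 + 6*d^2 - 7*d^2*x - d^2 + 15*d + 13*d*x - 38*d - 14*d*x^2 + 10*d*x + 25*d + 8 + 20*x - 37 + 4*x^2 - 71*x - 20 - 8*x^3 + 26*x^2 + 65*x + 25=-d^3 + 5*d^2 + 2*d - 8*x^3 + x^2*(30 - 14*d) + x*(-7*d^2 + 23*d + 14) - 24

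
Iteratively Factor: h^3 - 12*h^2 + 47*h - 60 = (h - 4)*(h^2 - 8*h + 15) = (h - 4)*(h - 3)*(h - 5)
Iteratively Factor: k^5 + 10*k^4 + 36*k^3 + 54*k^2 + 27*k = (k + 3)*(k^4 + 7*k^3 + 15*k^2 + 9*k) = (k + 3)^2*(k^3 + 4*k^2 + 3*k) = (k + 1)*(k + 3)^2*(k^2 + 3*k) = k*(k + 1)*(k + 3)^2*(k + 3)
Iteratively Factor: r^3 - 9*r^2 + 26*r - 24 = (r - 2)*(r^2 - 7*r + 12) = (r - 4)*(r - 2)*(r - 3)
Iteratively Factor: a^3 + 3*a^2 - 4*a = (a)*(a^2 + 3*a - 4) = a*(a - 1)*(a + 4)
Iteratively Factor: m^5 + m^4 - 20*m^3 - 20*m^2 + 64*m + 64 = (m - 2)*(m^4 + 3*m^3 - 14*m^2 - 48*m - 32) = (m - 2)*(m + 4)*(m^3 - m^2 - 10*m - 8) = (m - 4)*(m - 2)*(m + 4)*(m^2 + 3*m + 2) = (m - 4)*(m - 2)*(m + 2)*(m + 4)*(m + 1)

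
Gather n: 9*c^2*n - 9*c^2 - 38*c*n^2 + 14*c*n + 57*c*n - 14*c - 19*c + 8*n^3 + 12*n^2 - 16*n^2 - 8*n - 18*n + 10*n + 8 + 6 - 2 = -9*c^2 - 33*c + 8*n^3 + n^2*(-38*c - 4) + n*(9*c^2 + 71*c - 16) + 12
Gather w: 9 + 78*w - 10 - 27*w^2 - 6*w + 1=-27*w^2 + 72*w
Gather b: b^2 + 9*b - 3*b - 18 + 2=b^2 + 6*b - 16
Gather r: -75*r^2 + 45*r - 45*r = -75*r^2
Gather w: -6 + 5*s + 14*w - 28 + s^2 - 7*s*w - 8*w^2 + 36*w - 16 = s^2 + 5*s - 8*w^2 + w*(50 - 7*s) - 50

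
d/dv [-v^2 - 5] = -2*v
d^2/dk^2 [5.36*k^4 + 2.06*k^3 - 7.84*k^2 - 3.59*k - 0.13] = 64.32*k^2 + 12.36*k - 15.68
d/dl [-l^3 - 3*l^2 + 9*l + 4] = -3*l^2 - 6*l + 9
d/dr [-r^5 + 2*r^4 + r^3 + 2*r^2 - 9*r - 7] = -5*r^4 + 8*r^3 + 3*r^2 + 4*r - 9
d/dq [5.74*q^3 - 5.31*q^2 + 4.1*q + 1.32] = 17.22*q^2 - 10.62*q + 4.1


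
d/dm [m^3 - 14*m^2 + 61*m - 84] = 3*m^2 - 28*m + 61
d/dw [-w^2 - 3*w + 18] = -2*w - 3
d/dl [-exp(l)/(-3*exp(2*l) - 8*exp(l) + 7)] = (-3*exp(2*l) - 7)*exp(l)/(9*exp(4*l) + 48*exp(3*l) + 22*exp(2*l) - 112*exp(l) + 49)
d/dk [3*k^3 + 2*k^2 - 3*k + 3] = 9*k^2 + 4*k - 3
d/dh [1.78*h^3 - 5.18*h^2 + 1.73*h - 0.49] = 5.34*h^2 - 10.36*h + 1.73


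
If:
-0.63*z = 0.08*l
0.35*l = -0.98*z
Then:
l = 0.00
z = 0.00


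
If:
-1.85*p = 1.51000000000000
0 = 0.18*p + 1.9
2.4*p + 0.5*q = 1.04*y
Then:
No Solution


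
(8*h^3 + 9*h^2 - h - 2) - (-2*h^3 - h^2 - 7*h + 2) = 10*h^3 + 10*h^2 + 6*h - 4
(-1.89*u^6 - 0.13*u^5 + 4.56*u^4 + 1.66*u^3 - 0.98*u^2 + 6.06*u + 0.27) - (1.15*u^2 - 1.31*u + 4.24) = -1.89*u^6 - 0.13*u^5 + 4.56*u^4 + 1.66*u^3 - 2.13*u^2 + 7.37*u - 3.97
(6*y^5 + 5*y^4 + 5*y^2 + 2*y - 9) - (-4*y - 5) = 6*y^5 + 5*y^4 + 5*y^2 + 6*y - 4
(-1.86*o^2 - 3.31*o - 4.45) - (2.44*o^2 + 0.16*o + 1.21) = -4.3*o^2 - 3.47*o - 5.66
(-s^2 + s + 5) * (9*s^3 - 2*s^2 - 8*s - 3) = -9*s^5 + 11*s^4 + 51*s^3 - 15*s^2 - 43*s - 15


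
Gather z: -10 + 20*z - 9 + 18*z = 38*z - 19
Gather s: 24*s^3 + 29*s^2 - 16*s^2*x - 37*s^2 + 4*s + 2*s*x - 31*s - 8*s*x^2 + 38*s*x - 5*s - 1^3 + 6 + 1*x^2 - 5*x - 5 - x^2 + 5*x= 24*s^3 + s^2*(-16*x - 8) + s*(-8*x^2 + 40*x - 32)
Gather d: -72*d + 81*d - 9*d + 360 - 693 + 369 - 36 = 0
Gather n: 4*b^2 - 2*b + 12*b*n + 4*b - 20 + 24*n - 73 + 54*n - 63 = 4*b^2 + 2*b + n*(12*b + 78) - 156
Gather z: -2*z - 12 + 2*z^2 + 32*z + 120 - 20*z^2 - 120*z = -18*z^2 - 90*z + 108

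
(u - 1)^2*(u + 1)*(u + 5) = u^4 + 4*u^3 - 6*u^2 - 4*u + 5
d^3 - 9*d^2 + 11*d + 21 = (d - 7)*(d - 3)*(d + 1)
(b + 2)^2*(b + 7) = b^3 + 11*b^2 + 32*b + 28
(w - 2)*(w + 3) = w^2 + w - 6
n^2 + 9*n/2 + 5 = (n + 2)*(n + 5/2)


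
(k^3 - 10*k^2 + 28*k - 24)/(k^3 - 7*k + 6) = (k^2 - 8*k + 12)/(k^2 + 2*k - 3)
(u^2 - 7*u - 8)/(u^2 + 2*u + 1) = (u - 8)/(u + 1)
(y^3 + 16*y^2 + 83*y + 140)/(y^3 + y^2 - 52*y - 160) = (y + 7)/(y - 8)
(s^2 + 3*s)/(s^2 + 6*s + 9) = s/(s + 3)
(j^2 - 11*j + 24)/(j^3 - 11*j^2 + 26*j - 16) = (j - 3)/(j^2 - 3*j + 2)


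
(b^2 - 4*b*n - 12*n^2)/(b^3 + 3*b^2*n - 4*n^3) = (b - 6*n)/(b^2 + b*n - 2*n^2)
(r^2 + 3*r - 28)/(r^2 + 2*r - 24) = (r + 7)/(r + 6)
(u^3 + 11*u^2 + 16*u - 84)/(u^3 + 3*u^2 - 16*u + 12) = (u + 7)/(u - 1)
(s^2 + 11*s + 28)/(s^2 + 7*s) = (s + 4)/s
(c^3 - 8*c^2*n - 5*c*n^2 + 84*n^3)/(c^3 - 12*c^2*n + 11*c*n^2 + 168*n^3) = (c - 4*n)/(c - 8*n)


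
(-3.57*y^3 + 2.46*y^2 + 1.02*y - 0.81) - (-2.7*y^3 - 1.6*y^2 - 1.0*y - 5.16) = -0.87*y^3 + 4.06*y^2 + 2.02*y + 4.35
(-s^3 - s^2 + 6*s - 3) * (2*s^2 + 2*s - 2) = -2*s^5 - 4*s^4 + 12*s^3 + 8*s^2 - 18*s + 6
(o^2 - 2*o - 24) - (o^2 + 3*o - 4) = -5*o - 20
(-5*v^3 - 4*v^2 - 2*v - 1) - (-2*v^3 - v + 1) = -3*v^3 - 4*v^2 - v - 2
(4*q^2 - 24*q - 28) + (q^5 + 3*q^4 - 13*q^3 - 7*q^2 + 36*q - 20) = q^5 + 3*q^4 - 13*q^3 - 3*q^2 + 12*q - 48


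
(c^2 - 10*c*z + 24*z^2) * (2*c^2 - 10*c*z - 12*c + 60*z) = 2*c^4 - 30*c^3*z - 12*c^3 + 148*c^2*z^2 + 180*c^2*z - 240*c*z^3 - 888*c*z^2 + 1440*z^3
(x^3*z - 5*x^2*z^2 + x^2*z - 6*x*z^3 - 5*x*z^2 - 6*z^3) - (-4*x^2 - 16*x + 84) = x^3*z - 5*x^2*z^2 + x^2*z + 4*x^2 - 6*x*z^3 - 5*x*z^2 + 16*x - 6*z^3 - 84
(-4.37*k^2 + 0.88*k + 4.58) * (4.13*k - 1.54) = -18.0481*k^3 + 10.3642*k^2 + 17.5602*k - 7.0532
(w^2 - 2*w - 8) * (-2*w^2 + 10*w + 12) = -2*w^4 + 14*w^3 + 8*w^2 - 104*w - 96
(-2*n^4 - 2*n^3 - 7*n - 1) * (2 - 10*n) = 20*n^5 + 16*n^4 - 4*n^3 + 70*n^2 - 4*n - 2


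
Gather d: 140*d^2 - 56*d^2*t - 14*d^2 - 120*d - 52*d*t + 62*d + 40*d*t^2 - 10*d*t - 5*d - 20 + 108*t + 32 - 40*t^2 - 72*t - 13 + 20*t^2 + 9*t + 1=d^2*(126 - 56*t) + d*(40*t^2 - 62*t - 63) - 20*t^2 + 45*t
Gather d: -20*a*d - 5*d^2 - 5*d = -5*d^2 + d*(-20*a - 5)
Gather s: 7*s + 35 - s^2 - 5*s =-s^2 + 2*s + 35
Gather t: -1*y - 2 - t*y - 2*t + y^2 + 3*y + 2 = t*(-y - 2) + y^2 + 2*y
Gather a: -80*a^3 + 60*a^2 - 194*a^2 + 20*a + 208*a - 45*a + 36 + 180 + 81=-80*a^3 - 134*a^2 + 183*a + 297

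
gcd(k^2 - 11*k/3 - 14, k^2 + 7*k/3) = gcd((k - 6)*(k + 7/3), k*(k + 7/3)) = k + 7/3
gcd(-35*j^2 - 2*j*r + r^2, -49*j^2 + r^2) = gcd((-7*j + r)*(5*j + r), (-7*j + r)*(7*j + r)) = -7*j + r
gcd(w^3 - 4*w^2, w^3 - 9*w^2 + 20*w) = w^2 - 4*w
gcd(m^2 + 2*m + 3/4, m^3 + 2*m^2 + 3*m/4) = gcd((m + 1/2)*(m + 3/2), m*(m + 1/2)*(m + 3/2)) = m^2 + 2*m + 3/4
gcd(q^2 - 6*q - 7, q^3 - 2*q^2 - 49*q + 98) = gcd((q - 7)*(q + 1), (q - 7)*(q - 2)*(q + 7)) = q - 7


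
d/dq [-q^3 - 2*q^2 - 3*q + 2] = -3*q^2 - 4*q - 3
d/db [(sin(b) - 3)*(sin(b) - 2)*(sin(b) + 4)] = (3*sin(b)^2 - 2*sin(b) - 14)*cos(b)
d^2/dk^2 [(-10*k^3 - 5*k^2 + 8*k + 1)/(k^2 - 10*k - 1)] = 8*(-263*k^3 - 78*k^2 - 9*k + 4)/(k^6 - 30*k^5 + 297*k^4 - 940*k^3 - 297*k^2 - 30*k - 1)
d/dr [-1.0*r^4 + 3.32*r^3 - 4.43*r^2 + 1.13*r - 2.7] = -4.0*r^3 + 9.96*r^2 - 8.86*r + 1.13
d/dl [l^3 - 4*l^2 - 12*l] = 3*l^2 - 8*l - 12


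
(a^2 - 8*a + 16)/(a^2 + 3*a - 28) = (a - 4)/(a + 7)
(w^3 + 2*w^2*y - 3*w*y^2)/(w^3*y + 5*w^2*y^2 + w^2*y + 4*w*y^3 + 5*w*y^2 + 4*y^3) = w*(w^2 + 2*w*y - 3*y^2)/(y*(w^3 + 5*w^2*y + w^2 + 4*w*y^2 + 5*w*y + 4*y^2))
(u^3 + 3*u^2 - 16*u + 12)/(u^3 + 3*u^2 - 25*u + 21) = (u^2 + 4*u - 12)/(u^2 + 4*u - 21)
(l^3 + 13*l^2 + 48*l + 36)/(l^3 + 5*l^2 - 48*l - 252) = (l + 1)/(l - 7)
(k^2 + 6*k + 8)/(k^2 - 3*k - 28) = (k + 2)/(k - 7)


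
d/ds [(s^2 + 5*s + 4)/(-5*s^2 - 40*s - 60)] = (-3*s^2 - 16*s - 28)/(5*(s^4 + 16*s^3 + 88*s^2 + 192*s + 144))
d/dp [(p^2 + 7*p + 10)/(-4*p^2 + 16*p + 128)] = (11*p^2 + 84*p + 184)/(4*(p^4 - 8*p^3 - 48*p^2 + 256*p + 1024))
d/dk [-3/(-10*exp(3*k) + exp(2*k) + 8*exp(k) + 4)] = 6*(-15*exp(2*k) + exp(k) + 4)*exp(k)/(-10*exp(3*k) + exp(2*k) + 8*exp(k) + 4)^2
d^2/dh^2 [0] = 0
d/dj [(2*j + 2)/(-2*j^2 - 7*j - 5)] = 4/(4*j^2 + 20*j + 25)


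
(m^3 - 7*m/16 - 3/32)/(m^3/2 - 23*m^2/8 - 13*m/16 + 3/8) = (16*m^2 - 8*m - 3)/(2*(4*m^2 - 25*m + 6))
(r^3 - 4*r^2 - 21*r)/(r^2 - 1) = r*(r^2 - 4*r - 21)/(r^2 - 1)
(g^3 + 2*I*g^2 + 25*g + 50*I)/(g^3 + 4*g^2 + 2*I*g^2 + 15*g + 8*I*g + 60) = (g^2 - 3*I*g + 10)/(g^2 + g*(4 - 3*I) - 12*I)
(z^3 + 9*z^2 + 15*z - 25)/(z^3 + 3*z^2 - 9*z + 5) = (z + 5)/(z - 1)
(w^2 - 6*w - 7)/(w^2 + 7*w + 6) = (w - 7)/(w + 6)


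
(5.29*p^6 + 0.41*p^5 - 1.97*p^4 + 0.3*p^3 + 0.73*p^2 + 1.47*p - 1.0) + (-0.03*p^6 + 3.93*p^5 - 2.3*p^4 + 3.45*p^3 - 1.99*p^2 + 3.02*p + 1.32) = 5.26*p^6 + 4.34*p^5 - 4.27*p^4 + 3.75*p^3 - 1.26*p^2 + 4.49*p + 0.32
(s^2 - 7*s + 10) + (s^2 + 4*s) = 2*s^2 - 3*s + 10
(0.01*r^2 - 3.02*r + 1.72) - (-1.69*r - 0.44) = 0.01*r^2 - 1.33*r + 2.16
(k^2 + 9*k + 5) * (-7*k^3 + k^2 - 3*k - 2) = -7*k^5 - 62*k^4 - 29*k^3 - 24*k^2 - 33*k - 10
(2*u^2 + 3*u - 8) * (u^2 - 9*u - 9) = 2*u^4 - 15*u^3 - 53*u^2 + 45*u + 72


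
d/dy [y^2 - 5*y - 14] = 2*y - 5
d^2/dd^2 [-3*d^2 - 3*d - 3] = -6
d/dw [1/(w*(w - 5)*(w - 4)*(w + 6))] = (-4*w^3 + 9*w^2 + 68*w - 120)/(w^2*(w^6 - 6*w^5 - 59*w^4 + 444*w^3 + 436*w^2 - 8160*w + 14400))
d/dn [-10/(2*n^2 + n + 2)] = 10*(4*n + 1)/(2*n^2 + n + 2)^2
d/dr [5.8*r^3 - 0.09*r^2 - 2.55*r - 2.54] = 17.4*r^2 - 0.18*r - 2.55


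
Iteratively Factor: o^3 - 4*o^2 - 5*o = (o + 1)*(o^2 - 5*o) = o*(o + 1)*(o - 5)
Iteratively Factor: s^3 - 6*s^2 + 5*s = (s - 5)*(s^2 - s) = (s - 5)*(s - 1)*(s)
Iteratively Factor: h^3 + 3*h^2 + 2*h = (h)*(h^2 + 3*h + 2) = h*(h + 1)*(h + 2)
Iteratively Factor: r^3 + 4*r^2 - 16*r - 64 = (r + 4)*(r^2 - 16) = (r - 4)*(r + 4)*(r + 4)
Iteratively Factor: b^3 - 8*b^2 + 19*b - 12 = (b - 1)*(b^2 - 7*b + 12) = (b - 4)*(b - 1)*(b - 3)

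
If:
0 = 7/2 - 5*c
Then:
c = 7/10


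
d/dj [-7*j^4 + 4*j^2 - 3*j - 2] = -28*j^3 + 8*j - 3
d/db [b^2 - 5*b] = 2*b - 5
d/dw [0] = 0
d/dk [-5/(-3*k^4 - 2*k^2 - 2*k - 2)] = 10*(-6*k^3 - 2*k - 1)/(3*k^4 + 2*k^2 + 2*k + 2)^2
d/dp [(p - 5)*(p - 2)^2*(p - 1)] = 4*p^3 - 30*p^2 + 66*p - 44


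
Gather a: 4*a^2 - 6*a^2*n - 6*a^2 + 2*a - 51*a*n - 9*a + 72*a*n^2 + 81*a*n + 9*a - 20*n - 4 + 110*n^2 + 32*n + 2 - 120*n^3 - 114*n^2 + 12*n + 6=a^2*(-6*n - 2) + a*(72*n^2 + 30*n + 2) - 120*n^3 - 4*n^2 + 24*n + 4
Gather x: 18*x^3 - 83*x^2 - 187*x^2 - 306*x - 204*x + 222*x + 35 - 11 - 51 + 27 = 18*x^3 - 270*x^2 - 288*x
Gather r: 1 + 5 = 6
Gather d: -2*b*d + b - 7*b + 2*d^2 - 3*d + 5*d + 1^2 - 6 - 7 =-6*b + 2*d^2 + d*(2 - 2*b) - 12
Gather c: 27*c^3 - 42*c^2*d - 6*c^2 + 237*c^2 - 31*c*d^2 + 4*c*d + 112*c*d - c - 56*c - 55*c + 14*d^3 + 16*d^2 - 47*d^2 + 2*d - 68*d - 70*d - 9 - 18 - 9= 27*c^3 + c^2*(231 - 42*d) + c*(-31*d^2 + 116*d - 112) + 14*d^3 - 31*d^2 - 136*d - 36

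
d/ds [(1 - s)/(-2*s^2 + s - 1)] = (2*s^2 - s - (s - 1)*(4*s - 1) + 1)/(2*s^2 - s + 1)^2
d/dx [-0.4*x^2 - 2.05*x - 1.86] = -0.8*x - 2.05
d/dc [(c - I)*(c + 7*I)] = 2*c + 6*I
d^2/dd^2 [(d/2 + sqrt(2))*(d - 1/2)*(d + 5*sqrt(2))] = 3*d - 1/2 + 7*sqrt(2)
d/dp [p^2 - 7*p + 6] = 2*p - 7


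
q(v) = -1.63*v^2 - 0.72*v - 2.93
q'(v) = -3.26*v - 0.72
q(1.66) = -8.62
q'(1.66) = -6.13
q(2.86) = -18.32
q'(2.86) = -10.04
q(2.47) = -14.65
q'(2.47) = -8.77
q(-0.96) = -3.74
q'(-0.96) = 2.41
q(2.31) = -13.29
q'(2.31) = -8.25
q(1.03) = -5.40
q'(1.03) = -4.08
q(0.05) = -2.97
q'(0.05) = -0.88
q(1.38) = -7.03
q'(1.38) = -5.22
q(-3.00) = -15.44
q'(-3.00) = 9.06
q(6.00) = -65.93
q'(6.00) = -20.28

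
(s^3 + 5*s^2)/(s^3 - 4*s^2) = (s + 5)/(s - 4)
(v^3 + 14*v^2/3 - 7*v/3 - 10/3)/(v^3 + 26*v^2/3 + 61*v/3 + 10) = (v - 1)/(v + 3)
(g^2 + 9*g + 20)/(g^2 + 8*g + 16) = (g + 5)/(g + 4)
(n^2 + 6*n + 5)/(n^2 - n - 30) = (n + 1)/(n - 6)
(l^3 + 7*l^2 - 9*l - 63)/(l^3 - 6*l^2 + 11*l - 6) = (l^2 + 10*l + 21)/(l^2 - 3*l + 2)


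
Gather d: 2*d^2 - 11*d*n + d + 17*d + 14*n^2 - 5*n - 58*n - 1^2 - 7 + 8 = 2*d^2 + d*(18 - 11*n) + 14*n^2 - 63*n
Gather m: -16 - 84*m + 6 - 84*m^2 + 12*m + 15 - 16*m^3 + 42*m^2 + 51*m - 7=-16*m^3 - 42*m^2 - 21*m - 2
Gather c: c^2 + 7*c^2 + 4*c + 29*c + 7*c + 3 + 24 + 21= 8*c^2 + 40*c + 48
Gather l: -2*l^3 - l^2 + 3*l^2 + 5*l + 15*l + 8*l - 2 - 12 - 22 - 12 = -2*l^3 + 2*l^2 + 28*l - 48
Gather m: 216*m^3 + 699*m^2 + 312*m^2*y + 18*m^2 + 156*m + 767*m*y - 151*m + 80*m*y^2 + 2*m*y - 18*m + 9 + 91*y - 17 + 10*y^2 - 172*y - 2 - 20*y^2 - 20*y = 216*m^3 + m^2*(312*y + 717) + m*(80*y^2 + 769*y - 13) - 10*y^2 - 101*y - 10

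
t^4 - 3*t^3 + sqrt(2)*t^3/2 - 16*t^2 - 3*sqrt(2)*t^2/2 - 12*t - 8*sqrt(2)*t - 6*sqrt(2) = (t - 6)*(t + 1)*(t + 2)*(t + sqrt(2)/2)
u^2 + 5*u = u*(u + 5)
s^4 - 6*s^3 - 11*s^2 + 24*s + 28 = (s - 7)*(s - 2)*(s + 1)*(s + 2)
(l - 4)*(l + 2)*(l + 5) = l^3 + 3*l^2 - 18*l - 40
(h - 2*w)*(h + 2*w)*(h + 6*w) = h^3 + 6*h^2*w - 4*h*w^2 - 24*w^3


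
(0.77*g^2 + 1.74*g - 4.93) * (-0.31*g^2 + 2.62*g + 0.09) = -0.2387*g^4 + 1.478*g^3 + 6.1564*g^2 - 12.76*g - 0.4437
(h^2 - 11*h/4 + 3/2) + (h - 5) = h^2 - 7*h/4 - 7/2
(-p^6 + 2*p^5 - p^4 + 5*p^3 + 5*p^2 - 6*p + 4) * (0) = 0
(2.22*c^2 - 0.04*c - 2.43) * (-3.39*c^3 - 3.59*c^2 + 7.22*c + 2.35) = -7.5258*c^5 - 7.8342*c^4 + 24.4097*c^3 + 13.6519*c^2 - 17.6386*c - 5.7105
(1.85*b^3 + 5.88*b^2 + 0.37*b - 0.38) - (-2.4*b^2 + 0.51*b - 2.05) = 1.85*b^3 + 8.28*b^2 - 0.14*b + 1.67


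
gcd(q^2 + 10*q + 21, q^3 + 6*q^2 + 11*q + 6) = q + 3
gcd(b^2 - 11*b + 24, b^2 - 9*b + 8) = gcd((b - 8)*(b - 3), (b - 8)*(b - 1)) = b - 8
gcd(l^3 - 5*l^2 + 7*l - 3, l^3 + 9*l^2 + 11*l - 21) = l - 1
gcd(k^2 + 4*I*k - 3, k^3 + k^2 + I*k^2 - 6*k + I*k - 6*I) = k + I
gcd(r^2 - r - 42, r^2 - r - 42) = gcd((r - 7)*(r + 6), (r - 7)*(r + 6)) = r^2 - r - 42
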